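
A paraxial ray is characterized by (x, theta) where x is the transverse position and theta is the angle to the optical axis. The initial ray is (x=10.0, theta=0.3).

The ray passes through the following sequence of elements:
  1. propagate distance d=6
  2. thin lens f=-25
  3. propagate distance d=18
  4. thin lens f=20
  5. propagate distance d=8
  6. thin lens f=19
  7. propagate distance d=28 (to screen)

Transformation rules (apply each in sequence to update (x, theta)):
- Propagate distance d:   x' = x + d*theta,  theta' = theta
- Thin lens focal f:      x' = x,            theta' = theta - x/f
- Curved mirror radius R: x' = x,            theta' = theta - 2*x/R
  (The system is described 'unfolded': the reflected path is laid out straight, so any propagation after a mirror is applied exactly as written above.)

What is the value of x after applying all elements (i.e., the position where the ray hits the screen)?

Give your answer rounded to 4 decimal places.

Initial: x=10.0000 theta=0.3000
After 1 (propagate distance d=6): x=11.8000 theta=0.3000
After 2 (thin lens f=-25): x=11.8000 theta=0.7720
After 3 (propagate distance d=18): x=25.6960 theta=0.7720
After 4 (thin lens f=20): x=25.6960 theta=-0.5128
After 5 (propagate distance d=8): x=21.5936 theta=-0.5128
After 6 (thin lens f=19): x=21.5936 theta=-39171/23750 (≈-1.6493)
After 7 (propagate distance d=28 (to screen)): x=-58394/2375 (≈-24.5869) theta=-39171/23750 (≈-1.6493)
Rounded to 4 decimal places: x = -24.5869

Answer: -24.5869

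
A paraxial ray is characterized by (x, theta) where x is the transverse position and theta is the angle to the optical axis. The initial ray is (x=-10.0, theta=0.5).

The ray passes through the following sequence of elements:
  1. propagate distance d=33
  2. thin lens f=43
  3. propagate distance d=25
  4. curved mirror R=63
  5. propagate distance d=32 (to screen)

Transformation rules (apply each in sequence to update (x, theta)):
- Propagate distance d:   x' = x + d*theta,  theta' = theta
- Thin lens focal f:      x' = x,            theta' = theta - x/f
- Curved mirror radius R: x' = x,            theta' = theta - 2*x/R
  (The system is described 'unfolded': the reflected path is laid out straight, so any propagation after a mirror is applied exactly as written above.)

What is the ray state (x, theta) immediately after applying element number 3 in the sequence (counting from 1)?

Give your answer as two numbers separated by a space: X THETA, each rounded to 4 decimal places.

Initial: x=-10.0000 theta=0.5000
After 1 (propagate distance d=33): x=6.5000 theta=0.5000
After 2 (thin lens f=43): x=6.5000 theta=15/43 (≈0.3488)
After 3 (propagate distance d=25): x=1309/86 (≈15.2209) theta=15/43 (≈0.3488)
Rounded to 4 decimal places: x = 15.2209, theta = 0.3488

Answer: 15.2209 0.3488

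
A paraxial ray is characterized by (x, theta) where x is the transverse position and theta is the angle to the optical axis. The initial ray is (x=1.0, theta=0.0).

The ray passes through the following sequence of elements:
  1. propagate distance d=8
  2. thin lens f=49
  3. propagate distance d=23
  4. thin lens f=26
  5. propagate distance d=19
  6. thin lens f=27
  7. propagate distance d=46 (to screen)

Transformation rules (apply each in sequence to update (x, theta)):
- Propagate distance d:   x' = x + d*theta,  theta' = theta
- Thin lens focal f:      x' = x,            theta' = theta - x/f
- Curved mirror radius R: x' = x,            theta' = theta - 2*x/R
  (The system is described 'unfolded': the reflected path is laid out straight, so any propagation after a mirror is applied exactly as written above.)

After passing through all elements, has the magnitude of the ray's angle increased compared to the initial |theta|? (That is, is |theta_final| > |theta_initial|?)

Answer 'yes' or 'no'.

Initial: x=1.0000 theta=0.0000
After 1 (propagate distance d=8): x=1.0000 theta=0.0000
After 2 (thin lens f=49): x=1.0000 theta=-1/49 (≈-0.0204)
After 3 (propagate distance d=23): x=26/49 (≈0.5306) theta=-1/49 (≈-0.0204)
After 4 (thin lens f=26): x=26/49 (≈0.5306) theta=-2/49 (≈-0.0408)
After 5 (propagate distance d=19): x=-12/49 (≈-0.2449) theta=-2/49 (≈-0.0408)
After 6 (thin lens f=27): x=-12/49 (≈-0.2449) theta=-2/63 (≈-0.0317)
After 7 (propagate distance d=46 (to screen)): x=-752/441 (≈-1.7052) theta=-2/63 (≈-0.0317)
|theta_initial|=0.0000 |theta_final|=2/63 (≈0.0317) -> increased

Answer: yes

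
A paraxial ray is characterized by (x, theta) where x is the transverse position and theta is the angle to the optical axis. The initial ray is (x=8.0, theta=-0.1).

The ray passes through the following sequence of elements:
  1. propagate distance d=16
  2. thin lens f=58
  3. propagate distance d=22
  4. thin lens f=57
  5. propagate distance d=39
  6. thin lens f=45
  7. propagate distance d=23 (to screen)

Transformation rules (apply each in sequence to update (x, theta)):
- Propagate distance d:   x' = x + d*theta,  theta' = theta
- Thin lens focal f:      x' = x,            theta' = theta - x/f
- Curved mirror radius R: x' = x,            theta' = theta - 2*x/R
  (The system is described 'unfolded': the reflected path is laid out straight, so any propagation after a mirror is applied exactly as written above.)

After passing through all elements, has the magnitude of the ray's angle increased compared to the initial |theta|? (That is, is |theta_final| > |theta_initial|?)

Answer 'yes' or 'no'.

Answer: no

Derivation:
Initial: x=8.0000 theta=-0.1000
After 1 (propagate distance d=16): x=6.4000 theta=-0.1000
After 2 (thin lens f=58): x=6.4000 theta=-61/290 (≈-0.2103)
After 3 (propagate distance d=22): x=257/145 (≈1.7724) theta=-61/290 (≈-0.2103)
After 4 (thin lens f=57): x=257/145 (≈1.7724) theta=-3991/16530 (≈-0.2414)
After 5 (propagate distance d=39): x=-42117/5510 (≈-7.6437) theta=-3991/16530 (≈-0.2414)
After 6 (thin lens f=45): x=-42117/5510 (≈-7.6437) theta=-34/475 (≈-0.0716)
After 7 (propagate distance d=23 (to screen)): x=-255941/27550 (≈-9.2901) theta=-34/475 (≈-0.0716)
|theta_initial|=0.1000 |theta_final|=34/475 (≈0.0716) -> not increased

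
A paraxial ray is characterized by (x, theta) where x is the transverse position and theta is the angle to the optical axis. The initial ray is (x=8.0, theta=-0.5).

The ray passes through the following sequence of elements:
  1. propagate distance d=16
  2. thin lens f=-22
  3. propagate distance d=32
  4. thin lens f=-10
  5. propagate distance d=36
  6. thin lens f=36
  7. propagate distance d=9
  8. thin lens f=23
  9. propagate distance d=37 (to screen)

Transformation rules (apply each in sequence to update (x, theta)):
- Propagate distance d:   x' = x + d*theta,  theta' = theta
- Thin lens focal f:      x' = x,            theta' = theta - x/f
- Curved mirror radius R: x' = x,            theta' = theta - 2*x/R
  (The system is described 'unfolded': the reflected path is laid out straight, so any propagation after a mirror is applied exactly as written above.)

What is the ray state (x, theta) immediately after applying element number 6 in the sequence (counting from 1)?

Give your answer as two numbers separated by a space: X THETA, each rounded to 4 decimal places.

Answer: -91.6000 0.4444

Derivation:
Initial: x=8.0000 theta=-0.5000
After 1 (propagate distance d=16): x=0.0000 theta=-0.5000
After 2 (thin lens f=-22): x=0.0000 theta=-0.5000
After 3 (propagate distance d=32): x=-16.0000 theta=-0.5000
After 4 (thin lens f=-10): x=-16.0000 theta=-2.1000
After 5 (propagate distance d=36): x=-91.6000 theta=-2.1000
After 6 (thin lens f=36): x=-91.6000 theta=4/9 (≈0.4444)
Rounded to 4 decimal places: x = -91.6000, theta = 0.4444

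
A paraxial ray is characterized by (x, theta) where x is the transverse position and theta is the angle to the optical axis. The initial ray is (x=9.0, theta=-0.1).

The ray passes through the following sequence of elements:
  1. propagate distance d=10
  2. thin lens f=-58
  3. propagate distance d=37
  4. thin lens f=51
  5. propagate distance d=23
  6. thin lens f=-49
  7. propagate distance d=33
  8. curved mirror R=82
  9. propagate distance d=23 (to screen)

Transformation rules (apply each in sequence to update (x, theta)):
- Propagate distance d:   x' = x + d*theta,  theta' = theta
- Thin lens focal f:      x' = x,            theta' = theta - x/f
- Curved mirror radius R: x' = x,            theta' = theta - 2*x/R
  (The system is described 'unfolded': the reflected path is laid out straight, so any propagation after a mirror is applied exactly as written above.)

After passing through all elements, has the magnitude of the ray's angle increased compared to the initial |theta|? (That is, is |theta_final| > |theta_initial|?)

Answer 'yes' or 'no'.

Initial: x=9.0000 theta=-0.1000
After 1 (propagate distance d=10): x=8.0000 theta=-0.1000
After 2 (thin lens f=-58): x=8.0000 theta=11/290 (≈0.0379)
After 3 (propagate distance d=37): x=2727/290 (≈9.4034) theta=11/290 (≈0.0379)
After 4 (thin lens f=51): x=2727/290 (≈9.4034) theta=-361/2465 (≈-0.1465)
After 5 (propagate distance d=23): x=29753/4930 (≈6.0351) theta=-361/2465 (≈-0.1465)
After 6 (thin lens f=-49): x=29753/4930 (≈6.0351) theta=-1125/48314 (≈-0.0233)
After 7 (propagate distance d=33): x=636136/120785 (≈5.2667) theta=-1125/48314 (≈-0.0233)
After 8 (curved mirror R=82): x=636136/120785 (≈5.2667) theta=-1502897/9904370 (≈-0.1517)
After 9 (propagate distance d=23 (to screen)): x=17596521/9904370 (≈1.7766) theta=-1502897/9904370 (≈-0.1517)
|theta_initial|=0.1000 |theta_final|=1502897/9904370 (≈0.1517) -> increased

Answer: yes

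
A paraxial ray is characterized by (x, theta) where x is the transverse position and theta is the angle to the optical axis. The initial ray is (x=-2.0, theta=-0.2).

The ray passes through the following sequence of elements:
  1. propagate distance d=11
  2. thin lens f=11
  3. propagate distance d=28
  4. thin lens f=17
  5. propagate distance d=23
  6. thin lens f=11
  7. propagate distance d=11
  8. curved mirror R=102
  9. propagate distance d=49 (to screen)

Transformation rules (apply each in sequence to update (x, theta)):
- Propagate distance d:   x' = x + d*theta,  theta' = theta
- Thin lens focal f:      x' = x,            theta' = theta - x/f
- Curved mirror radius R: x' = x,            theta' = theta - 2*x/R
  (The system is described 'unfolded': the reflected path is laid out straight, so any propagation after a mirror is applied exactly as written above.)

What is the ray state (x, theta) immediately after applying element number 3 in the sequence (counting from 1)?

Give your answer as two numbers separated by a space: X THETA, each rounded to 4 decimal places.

Answer: 0.8909 0.1818

Derivation:
Initial: x=-2.0000 theta=-0.2000
After 1 (propagate distance d=11): x=-4.2000 theta=-0.2000
After 2 (thin lens f=11): x=-4.2000 theta=2/11 (≈0.1818)
After 3 (propagate distance d=28): x=49/55 (≈0.8909) theta=2/11 (≈0.1818)
Rounded to 4 decimal places: x = 0.8909, theta = 0.1818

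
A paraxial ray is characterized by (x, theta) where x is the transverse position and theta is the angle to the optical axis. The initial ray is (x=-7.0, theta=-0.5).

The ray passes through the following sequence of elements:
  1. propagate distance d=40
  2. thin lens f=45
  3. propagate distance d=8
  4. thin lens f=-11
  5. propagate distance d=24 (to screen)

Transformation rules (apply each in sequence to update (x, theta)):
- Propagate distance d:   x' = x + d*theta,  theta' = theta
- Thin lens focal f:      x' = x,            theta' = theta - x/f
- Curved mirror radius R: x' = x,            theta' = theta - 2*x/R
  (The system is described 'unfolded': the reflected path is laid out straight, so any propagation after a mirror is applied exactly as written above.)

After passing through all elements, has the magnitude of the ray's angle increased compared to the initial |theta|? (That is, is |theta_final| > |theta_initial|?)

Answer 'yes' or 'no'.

Answer: yes

Derivation:
Initial: x=-7.0000 theta=-0.5000
After 1 (propagate distance d=40): x=-27.0000 theta=-0.5000
After 2 (thin lens f=45): x=-27.0000 theta=0.1000
After 3 (propagate distance d=8): x=-26.2000 theta=0.1000
After 4 (thin lens f=-11): x=-26.2000 theta=-251/110 (≈-2.2818)
After 5 (propagate distance d=24 (to screen)): x=-4453/55 (≈-80.9636) theta=-251/110 (≈-2.2818)
|theta_initial|=0.5000 |theta_final|=251/110 (≈2.2818) -> increased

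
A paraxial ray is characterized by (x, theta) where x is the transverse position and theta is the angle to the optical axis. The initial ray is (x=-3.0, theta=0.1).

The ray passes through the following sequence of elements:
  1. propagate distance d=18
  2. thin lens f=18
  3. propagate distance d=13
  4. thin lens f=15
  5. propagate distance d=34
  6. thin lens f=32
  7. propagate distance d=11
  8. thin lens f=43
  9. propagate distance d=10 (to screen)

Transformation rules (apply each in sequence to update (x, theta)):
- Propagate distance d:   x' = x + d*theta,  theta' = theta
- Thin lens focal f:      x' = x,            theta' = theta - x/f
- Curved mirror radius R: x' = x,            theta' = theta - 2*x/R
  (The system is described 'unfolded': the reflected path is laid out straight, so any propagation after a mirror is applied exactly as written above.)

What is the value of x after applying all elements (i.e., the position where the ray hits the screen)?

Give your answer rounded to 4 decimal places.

Initial: x=-3.0000 theta=0.1000
After 1 (propagate distance d=18): x=-1.2000 theta=0.1000
After 2 (thin lens f=18): x=-1.2000 theta=1/6 (≈0.1667)
After 3 (propagate distance d=13): x=29/30 (≈0.9667) theta=1/6 (≈0.1667)
After 4 (thin lens f=15): x=29/30 (≈0.9667) theta=23/225 (≈0.1022)
After 5 (propagate distance d=34): x=1999/450 (≈4.4422) theta=23/225 (≈0.1022)
After 6 (thin lens f=32): x=1999/450 (≈4.4422) theta=-527/14400 (≈-0.0366)
After 7 (propagate distance d=11): x=58171/14400 (≈4.0397) theta=-527/14400 (≈-0.0366)
After 8 (thin lens f=43): x=58171/14400 (≈4.0397) theta=-421/3225 (≈-0.1305)
After 9 (propagate distance d=10 (to screen)): x=1693033/619200 (≈2.7342) theta=-421/3225 (≈-0.1305)
Rounded to 4 decimal places: x = 2.7342

Answer: 2.7342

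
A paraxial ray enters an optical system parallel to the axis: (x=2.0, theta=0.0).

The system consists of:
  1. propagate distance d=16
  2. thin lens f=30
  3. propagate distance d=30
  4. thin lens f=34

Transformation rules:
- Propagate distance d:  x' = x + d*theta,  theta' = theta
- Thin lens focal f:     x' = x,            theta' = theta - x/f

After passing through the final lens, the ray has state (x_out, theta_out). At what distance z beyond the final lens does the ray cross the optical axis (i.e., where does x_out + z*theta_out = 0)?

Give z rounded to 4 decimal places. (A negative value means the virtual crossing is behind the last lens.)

Initial: x=2.0000 theta=0.0000
After 1 (propagate distance d=16): x=2.0000 theta=0.0000
After 2 (thin lens f=30): x=2.0000 theta=-1/15 (≈-0.0667)
After 3 (propagate distance d=30): x=0.0000 theta=-1/15 (≈-0.0667)
After 4 (thin lens f=34): x=0.0000 theta=-1/15 (≈-0.0667)
z_focus = -x_out/theta_out = -(0.0000)/(-1/15) = 0.0000
Rounded to 4 decimal places: z = 0.0000

Answer: 0.0000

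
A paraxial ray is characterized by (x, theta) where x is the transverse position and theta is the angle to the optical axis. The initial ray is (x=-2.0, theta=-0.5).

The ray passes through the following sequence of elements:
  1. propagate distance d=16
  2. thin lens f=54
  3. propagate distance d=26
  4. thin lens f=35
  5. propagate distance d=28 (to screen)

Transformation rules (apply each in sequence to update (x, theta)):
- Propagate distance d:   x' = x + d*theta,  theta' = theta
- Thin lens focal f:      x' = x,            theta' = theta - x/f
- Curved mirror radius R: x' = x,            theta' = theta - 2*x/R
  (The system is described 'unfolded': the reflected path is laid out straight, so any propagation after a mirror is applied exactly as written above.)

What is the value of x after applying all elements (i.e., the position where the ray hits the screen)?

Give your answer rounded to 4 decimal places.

Initial: x=-2.0000 theta=-0.5000
After 1 (propagate distance d=16): x=-10.0000 theta=-0.5000
After 2 (thin lens f=54): x=-10.0000 theta=-17/54 (≈-0.3148)
After 3 (propagate distance d=26): x=-491/27 (≈-18.1852) theta=-17/54 (≈-0.3148)
After 4 (thin lens f=35): x=-491/27 (≈-18.1852) theta=43/210 (≈0.2048)
After 5 (propagate distance d=28 (to screen)): x=-1681/135 (≈-12.4519) theta=43/210 (≈0.2048)
Rounded to 4 decimal places: x = -12.4519

Answer: -12.4519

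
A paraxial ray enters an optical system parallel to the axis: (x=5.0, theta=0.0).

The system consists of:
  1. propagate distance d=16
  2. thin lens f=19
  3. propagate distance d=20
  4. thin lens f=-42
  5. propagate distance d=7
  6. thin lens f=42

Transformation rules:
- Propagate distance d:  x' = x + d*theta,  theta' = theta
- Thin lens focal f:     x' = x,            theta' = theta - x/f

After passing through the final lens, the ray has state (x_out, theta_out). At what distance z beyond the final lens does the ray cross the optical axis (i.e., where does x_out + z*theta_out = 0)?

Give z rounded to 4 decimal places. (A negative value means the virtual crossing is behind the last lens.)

Answer: -9.8469

Derivation:
Initial: x=5.0000 theta=0.0000
After 1 (propagate distance d=16): x=5.0000 theta=0.0000
After 2 (thin lens f=19): x=5.0000 theta=-5/19 (≈-0.2632)
After 3 (propagate distance d=20): x=-5/19 (≈-0.2632) theta=-5/19 (≈-0.2632)
After 4 (thin lens f=-42): x=-5/19 (≈-0.2632) theta=-215/798 (≈-0.2694)
After 5 (propagate distance d=7): x=-245/114 (≈-2.1491) theta=-215/798 (≈-0.2694)
After 6 (thin lens f=42): x=-245/114 (≈-2.1491) theta=-55/252 (≈-0.2183)
z_focus = -x_out/theta_out = -(-245/114)/(-55/252) = -2058/209 ≈ -9.8469
Rounded to 4 decimal places: z = -9.8469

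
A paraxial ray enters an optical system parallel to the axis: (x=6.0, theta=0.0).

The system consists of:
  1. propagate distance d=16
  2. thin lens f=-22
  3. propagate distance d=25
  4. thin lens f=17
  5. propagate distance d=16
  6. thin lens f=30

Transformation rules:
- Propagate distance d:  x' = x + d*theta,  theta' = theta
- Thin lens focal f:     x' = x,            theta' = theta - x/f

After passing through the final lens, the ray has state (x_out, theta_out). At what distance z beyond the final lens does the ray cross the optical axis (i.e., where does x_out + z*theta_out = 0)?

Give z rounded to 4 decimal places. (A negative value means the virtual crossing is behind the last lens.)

Initial: x=6.0000 theta=0.0000
After 1 (propagate distance d=16): x=6.0000 theta=0.0000
After 2 (thin lens f=-22): x=6.0000 theta=3/11 (≈0.2727)
After 3 (propagate distance d=25): x=141/11 (≈12.8182) theta=3/11 (≈0.2727)
After 4 (thin lens f=17): x=141/11 (≈12.8182) theta=-90/187 (≈-0.4813)
After 5 (propagate distance d=16): x=87/17 (≈5.1176) theta=-90/187 (≈-0.4813)
After 6 (thin lens f=30): x=87/17 (≈5.1176) theta=-1219/1870 (≈-0.6519)
z_focus = -x_out/theta_out = -(87/17)/(-1219/1870) = 9570/1219 ≈ 7.8507
Rounded to 4 decimal places: z = 7.8507

Answer: 7.8507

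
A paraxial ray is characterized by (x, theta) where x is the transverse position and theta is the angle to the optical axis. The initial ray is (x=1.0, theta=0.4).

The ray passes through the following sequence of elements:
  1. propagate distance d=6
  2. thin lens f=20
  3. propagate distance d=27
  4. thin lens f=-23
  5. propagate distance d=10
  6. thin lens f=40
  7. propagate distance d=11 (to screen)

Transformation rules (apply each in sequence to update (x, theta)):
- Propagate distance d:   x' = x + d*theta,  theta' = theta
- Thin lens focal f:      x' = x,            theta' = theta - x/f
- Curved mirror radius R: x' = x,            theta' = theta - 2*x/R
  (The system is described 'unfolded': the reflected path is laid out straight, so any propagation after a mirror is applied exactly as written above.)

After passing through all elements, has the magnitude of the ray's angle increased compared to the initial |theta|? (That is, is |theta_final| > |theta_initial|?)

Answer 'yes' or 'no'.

Initial: x=1.0000 theta=0.4000
After 1 (propagate distance d=6): x=3.4000 theta=0.4000
After 2 (thin lens f=20): x=3.4000 theta=0.2300
After 3 (propagate distance d=27): x=9.6100 theta=0.2300
After 4 (thin lens f=-23): x=9.6100 theta=149/230 (≈0.6478)
After 5 (propagate distance d=10): x=37003/2300 (≈16.0883) theta=149/230 (≈0.6478)
After 6 (thin lens f=40): x=37003/2300 (≈16.0883) theta=22597/92000 (≈0.2456)
After 7 (propagate distance d=11 (to screen)): x=1728687/92000 (≈18.7901) theta=22597/92000 (≈0.2456)
|theta_initial|=0.4000 |theta_final|=22597/92000 (≈0.2456) -> not increased

Answer: no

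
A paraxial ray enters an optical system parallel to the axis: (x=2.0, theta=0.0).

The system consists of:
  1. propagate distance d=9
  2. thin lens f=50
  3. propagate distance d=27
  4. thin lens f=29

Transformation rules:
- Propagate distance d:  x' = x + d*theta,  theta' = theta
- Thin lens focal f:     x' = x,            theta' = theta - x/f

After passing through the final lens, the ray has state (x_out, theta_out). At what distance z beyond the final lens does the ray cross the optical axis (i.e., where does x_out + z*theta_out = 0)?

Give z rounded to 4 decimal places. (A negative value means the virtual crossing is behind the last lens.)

Initial: x=2.0000 theta=0.0000
After 1 (propagate distance d=9): x=2.0000 theta=0.0000
After 2 (thin lens f=50): x=2.0000 theta=-0.0400
After 3 (propagate distance d=27): x=0.9200 theta=-0.0400
After 4 (thin lens f=29): x=0.9200 theta=-52/725 (≈-0.0717)
z_focus = -x_out/theta_out = -(0.9200)/(-52/725) = 667/52 ≈ 12.8269
Rounded to 4 decimal places: z = 12.8269

Answer: 12.8269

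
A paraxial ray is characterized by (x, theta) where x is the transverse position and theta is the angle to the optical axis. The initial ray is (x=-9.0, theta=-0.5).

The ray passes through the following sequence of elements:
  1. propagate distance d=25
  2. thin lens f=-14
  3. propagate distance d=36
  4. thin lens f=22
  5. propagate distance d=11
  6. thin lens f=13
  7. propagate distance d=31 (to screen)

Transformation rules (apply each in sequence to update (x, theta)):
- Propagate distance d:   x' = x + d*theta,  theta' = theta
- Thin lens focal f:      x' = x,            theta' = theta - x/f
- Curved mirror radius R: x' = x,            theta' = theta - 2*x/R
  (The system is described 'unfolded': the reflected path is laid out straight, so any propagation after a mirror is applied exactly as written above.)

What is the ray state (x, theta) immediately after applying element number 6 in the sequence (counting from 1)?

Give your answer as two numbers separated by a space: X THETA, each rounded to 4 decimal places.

Initial: x=-9.0000 theta=-0.5000
After 1 (propagate distance d=25): x=-21.5000 theta=-0.5000
After 2 (thin lens f=-14): x=-21.5000 theta=-57/28 (≈-2.0357)
After 3 (propagate distance d=36): x=-1327/14 (≈-94.7857) theta=-57/28 (≈-2.0357)
After 4 (thin lens f=22): x=-1327/14 (≈-94.7857) theta=25/11 (≈2.2727)
After 5 (propagate distance d=11): x=-977/14 (≈-69.7857) theta=25/11 (≈2.2727)
After 6 (thin lens f=13): x=-977/14 (≈-69.7857) theta=15297/2002 (≈7.6409)
Rounded to 4 decimal places: x = -69.7857, theta = 7.6409

Answer: -69.7857 7.6409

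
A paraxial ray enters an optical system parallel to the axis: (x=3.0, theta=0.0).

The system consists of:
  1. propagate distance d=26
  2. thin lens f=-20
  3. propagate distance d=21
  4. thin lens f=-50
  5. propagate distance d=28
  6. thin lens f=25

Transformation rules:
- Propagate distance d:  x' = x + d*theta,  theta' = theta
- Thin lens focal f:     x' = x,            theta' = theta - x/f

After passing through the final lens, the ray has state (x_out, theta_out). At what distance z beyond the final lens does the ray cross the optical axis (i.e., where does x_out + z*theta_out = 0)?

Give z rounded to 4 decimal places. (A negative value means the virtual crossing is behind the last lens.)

Answer: 49.4834

Derivation:
Initial: x=3.0000 theta=0.0000
After 1 (propagate distance d=26): x=3.0000 theta=0.0000
After 2 (thin lens f=-20): x=3.0000 theta=0.1500
After 3 (propagate distance d=21): x=6.1500 theta=0.1500
After 4 (thin lens f=-50): x=6.1500 theta=0.2730
After 5 (propagate distance d=28): x=13.7940 theta=0.2730
After 6 (thin lens f=25): x=13.7940 theta=-6969/25000 (≈-0.2788)
z_focus = -x_out/theta_out = -(13.7940)/(-6969/25000) = 114950/2323 ≈ 49.4834
Rounded to 4 decimal places: z = 49.4834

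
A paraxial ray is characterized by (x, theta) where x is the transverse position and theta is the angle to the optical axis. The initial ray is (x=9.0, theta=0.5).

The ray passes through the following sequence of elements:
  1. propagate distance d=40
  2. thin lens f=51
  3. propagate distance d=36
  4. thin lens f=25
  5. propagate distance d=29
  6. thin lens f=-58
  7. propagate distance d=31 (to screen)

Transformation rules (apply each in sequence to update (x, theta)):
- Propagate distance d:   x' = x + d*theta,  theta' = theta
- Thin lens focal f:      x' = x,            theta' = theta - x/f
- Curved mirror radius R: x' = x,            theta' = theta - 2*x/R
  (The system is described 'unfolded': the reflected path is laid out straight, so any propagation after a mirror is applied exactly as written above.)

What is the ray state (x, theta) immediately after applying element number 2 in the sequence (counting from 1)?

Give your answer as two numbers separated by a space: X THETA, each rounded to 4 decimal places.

Initial: x=9.0000 theta=0.5000
After 1 (propagate distance d=40): x=29.0000 theta=0.5000
After 2 (thin lens f=51): x=29.0000 theta=-7/102 (≈-0.0686)
Rounded to 4 decimal places: x = 29.0000, theta = -0.0686

Answer: 29.0000 -0.0686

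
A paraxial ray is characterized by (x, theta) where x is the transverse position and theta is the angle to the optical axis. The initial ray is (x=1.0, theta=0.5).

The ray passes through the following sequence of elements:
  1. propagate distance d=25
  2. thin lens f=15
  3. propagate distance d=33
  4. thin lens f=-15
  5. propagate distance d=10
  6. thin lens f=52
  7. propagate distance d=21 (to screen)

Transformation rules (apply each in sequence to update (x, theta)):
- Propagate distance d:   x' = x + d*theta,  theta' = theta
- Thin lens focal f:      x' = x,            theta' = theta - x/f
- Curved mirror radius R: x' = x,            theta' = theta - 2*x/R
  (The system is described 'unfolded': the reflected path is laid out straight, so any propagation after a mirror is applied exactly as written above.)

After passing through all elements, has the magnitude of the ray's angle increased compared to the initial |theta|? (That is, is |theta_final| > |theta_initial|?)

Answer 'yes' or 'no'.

Initial: x=1.0000 theta=0.5000
After 1 (propagate distance d=25): x=13.5000 theta=0.5000
After 2 (thin lens f=15): x=13.5000 theta=-0.4000
After 3 (propagate distance d=33): x=0.3000 theta=-0.4000
After 4 (thin lens f=-15): x=0.3000 theta=-0.3800
After 5 (propagate distance d=10): x=-3.5000 theta=-0.3800
After 6 (thin lens f=52): x=-3.5000 theta=-813/2600 (≈-0.3127)
After 7 (propagate distance d=21 (to screen)): x=-26173/2600 (≈-10.0665) theta=-813/2600 (≈-0.3127)
|theta_initial|=0.5000 |theta_final|=813/2600 (≈0.3127) -> not increased

Answer: no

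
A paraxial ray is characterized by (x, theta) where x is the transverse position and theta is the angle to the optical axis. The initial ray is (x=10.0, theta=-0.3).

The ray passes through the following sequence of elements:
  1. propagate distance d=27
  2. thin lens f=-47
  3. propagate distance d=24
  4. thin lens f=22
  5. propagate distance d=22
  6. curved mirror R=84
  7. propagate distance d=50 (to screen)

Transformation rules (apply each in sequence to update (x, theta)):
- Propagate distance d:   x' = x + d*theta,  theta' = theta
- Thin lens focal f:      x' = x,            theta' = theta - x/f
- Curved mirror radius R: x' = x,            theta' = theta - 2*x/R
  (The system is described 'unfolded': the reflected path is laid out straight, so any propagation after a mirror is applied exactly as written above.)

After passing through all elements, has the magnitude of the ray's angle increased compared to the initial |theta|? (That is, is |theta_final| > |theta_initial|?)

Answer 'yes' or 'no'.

Initial: x=10.0000 theta=-0.3000
After 1 (propagate distance d=27): x=1.9000 theta=-0.3000
After 2 (thin lens f=-47): x=1.9000 theta=-61/235 (≈-0.2596)
After 3 (propagate distance d=24): x=-407/94 (≈-4.3298) theta=-61/235 (≈-0.2596)
After 4 (thin lens f=22): x=-407/94 (≈-4.3298) theta=-59/940 (≈-0.0628)
After 5 (propagate distance d=22): x=-1342/235 (≈-5.7106) theta=-59/940 (≈-0.0628)
After 6 (curved mirror R=84): x=-1342/235 (≈-5.7106) theta=289/3948 (≈0.0732)
After 7 (propagate distance d=50 (to screen)): x=-20239/9870 (≈-2.0506) theta=289/3948 (≈0.0732)
|theta_initial|=0.3000 |theta_final|=289/3948 (≈0.0732) -> not increased

Answer: no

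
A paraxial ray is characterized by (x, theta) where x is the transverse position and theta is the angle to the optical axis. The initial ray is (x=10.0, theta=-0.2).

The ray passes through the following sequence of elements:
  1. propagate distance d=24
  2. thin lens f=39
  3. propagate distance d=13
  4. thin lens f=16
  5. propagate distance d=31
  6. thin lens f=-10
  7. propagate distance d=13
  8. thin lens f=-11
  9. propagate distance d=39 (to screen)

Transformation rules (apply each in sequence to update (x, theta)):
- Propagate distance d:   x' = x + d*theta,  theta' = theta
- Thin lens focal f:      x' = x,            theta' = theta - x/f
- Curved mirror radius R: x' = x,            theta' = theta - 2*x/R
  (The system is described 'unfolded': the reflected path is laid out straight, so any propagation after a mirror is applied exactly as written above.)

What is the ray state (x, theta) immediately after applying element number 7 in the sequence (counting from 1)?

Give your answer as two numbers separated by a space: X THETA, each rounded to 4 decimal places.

Initial: x=10.0000 theta=-0.2000
After 1 (propagate distance d=24): x=5.2000 theta=-0.2000
After 2 (thin lens f=39): x=5.2000 theta=-1/3 (≈-0.3333)
After 3 (propagate distance d=13): x=13/15 (≈0.8667) theta=-1/3 (≈-0.3333)
After 4 (thin lens f=16): x=13/15 (≈0.8667) theta=-0.3875
After 5 (propagate distance d=31): x=-535/48 (≈-11.1458) theta=-0.3875
After 6 (thin lens f=-10): x=-535/48 (≈-11.1458) theta=-721/480 (≈-1.5021)
After 7 (propagate distance d=13): x=-14723/480 (≈-30.6729) theta=-721/480 (≈-1.5021)
Rounded to 4 decimal places: x = -30.6729, theta = -1.5021

Answer: -30.6729 -1.5021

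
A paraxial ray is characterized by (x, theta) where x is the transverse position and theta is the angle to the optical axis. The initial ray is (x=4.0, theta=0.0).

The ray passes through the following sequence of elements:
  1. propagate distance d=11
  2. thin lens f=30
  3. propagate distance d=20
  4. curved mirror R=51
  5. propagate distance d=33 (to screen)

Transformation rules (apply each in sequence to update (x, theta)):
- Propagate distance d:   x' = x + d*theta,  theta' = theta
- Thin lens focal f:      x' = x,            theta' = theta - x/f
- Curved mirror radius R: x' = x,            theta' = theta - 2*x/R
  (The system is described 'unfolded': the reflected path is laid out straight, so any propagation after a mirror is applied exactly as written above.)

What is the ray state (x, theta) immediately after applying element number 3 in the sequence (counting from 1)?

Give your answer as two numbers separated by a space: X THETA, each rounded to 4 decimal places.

Answer: 1.3333 -0.1333

Derivation:
Initial: x=4.0000 theta=0.0000
After 1 (propagate distance d=11): x=4.0000 theta=0.0000
After 2 (thin lens f=30): x=4.0000 theta=-2/15 (≈-0.1333)
After 3 (propagate distance d=20): x=4/3 (≈1.3333) theta=-2/15 (≈-0.1333)
Rounded to 4 decimal places: x = 1.3333, theta = -0.1333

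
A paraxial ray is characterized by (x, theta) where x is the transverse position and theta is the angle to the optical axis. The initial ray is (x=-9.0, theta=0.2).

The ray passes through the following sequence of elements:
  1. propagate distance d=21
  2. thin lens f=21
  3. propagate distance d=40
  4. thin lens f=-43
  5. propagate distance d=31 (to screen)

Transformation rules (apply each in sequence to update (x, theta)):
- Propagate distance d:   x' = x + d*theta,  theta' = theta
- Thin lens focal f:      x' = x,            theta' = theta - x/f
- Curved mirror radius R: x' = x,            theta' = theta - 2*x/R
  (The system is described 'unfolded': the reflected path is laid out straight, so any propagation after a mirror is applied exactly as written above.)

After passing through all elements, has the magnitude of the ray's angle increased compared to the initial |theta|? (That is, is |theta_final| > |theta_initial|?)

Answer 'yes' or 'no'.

Answer: yes

Derivation:
Initial: x=-9.0000 theta=0.2000
After 1 (propagate distance d=21): x=-4.8000 theta=0.2000
After 2 (thin lens f=21): x=-4.8000 theta=3/7 (≈0.4286)
After 3 (propagate distance d=40): x=432/35 (≈12.3429) theta=3/7 (≈0.4286)
After 4 (thin lens f=-43): x=432/35 (≈12.3429) theta=1077/1505 (≈0.7156)
After 5 (propagate distance d=31 (to screen)): x=51963/1505 (≈34.5269) theta=1077/1505 (≈0.7156)
|theta_initial|=0.2000 |theta_final|=1077/1505 (≈0.7156) -> increased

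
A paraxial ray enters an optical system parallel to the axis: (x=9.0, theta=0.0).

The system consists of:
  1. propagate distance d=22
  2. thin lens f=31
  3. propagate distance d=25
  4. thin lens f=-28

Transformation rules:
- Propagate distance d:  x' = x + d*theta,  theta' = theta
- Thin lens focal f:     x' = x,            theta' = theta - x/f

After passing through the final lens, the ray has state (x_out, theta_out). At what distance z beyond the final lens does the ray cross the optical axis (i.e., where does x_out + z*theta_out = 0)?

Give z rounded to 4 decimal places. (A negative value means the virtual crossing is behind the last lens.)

Answer: 7.6364

Derivation:
Initial: x=9.0000 theta=0.0000
After 1 (propagate distance d=22): x=9.0000 theta=0.0000
After 2 (thin lens f=31): x=9.0000 theta=-9/31 (≈-0.2903)
After 3 (propagate distance d=25): x=54/31 (≈1.7419) theta=-9/31 (≈-0.2903)
After 4 (thin lens f=-28): x=54/31 (≈1.7419) theta=-99/434 (≈-0.2281)
z_focus = -x_out/theta_out = -(54/31)/(-99/434) = 84/11 ≈ 7.6364
Rounded to 4 decimal places: z = 7.6364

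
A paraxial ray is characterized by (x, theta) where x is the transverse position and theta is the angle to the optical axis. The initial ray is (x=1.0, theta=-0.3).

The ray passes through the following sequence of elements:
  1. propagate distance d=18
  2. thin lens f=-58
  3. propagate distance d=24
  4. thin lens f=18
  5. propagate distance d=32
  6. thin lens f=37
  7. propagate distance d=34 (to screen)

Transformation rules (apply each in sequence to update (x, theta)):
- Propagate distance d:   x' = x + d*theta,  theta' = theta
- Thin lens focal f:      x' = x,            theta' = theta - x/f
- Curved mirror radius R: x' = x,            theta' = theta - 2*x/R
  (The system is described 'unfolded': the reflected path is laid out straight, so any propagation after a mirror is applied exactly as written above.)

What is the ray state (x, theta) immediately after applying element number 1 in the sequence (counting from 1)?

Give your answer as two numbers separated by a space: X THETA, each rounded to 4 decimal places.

Answer: -4.4000 -0.3000

Derivation:
Initial: x=1.0000 theta=-0.3000
After 1 (propagate distance d=18): x=-4.4000 theta=-0.3000
Rounded to 4 decimal places: x = -4.4000, theta = -0.3000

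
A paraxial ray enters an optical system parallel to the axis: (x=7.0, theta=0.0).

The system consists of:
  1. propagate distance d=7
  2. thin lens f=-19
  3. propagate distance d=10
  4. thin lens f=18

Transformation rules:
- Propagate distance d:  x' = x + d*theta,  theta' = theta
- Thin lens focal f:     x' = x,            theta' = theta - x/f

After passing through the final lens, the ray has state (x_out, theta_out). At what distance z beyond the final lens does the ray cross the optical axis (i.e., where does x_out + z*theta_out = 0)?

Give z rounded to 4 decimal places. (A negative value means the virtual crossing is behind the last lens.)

Initial: x=7.0000 theta=0.0000
After 1 (propagate distance d=7): x=7.0000 theta=0.0000
After 2 (thin lens f=-19): x=7.0000 theta=7/19 (≈0.3684)
After 3 (propagate distance d=10): x=203/19 (≈10.6842) theta=7/19 (≈0.3684)
After 4 (thin lens f=18): x=203/19 (≈10.6842) theta=-77/342 (≈-0.2251)
z_focus = -x_out/theta_out = -(203/19)/(-77/342) = 522/11 ≈ 47.4545
Rounded to 4 decimal places: z = 47.4545

Answer: 47.4545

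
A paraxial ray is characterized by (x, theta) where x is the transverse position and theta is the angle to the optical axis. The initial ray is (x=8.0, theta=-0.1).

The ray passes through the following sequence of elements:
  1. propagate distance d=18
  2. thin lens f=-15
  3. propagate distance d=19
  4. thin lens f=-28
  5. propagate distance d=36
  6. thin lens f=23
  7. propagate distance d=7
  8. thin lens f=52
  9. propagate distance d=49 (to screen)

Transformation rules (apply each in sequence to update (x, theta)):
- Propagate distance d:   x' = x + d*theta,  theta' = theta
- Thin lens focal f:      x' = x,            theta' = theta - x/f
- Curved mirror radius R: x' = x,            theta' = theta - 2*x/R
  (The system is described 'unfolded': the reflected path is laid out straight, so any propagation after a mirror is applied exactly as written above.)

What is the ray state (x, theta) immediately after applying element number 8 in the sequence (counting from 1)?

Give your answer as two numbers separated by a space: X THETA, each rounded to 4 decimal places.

Answer: 32.4032 -1.5740

Derivation:
Initial: x=8.0000 theta=-0.1000
After 1 (propagate distance d=18): x=6.2000 theta=-0.1000
After 2 (thin lens f=-15): x=6.2000 theta=47/150 (≈0.3133)
After 3 (propagate distance d=19): x=1823/150 (≈12.1533) theta=47/150 (≈0.3133)
After 4 (thin lens f=-28): x=1823/150 (≈12.1533) theta=3139/4200 (≈0.7474)
After 5 (propagate distance d=36): x=20506/525 (≈39.0590) theta=3139/4200 (≈0.7474)
After 6 (thin lens f=23): x=20506/525 (≈39.0590) theta=-30617/32200 (≈-0.9508)
After 7 (propagate distance d=7): x=3130147/96600 (≈32.4032) theta=-30617/32200 (≈-0.9508)
After 8 (thin lens f=52): x=3130147/96600 (≈32.4032) theta=-7906399/5023200 (≈-1.5740)
Rounded to 4 decimal places: x = 32.4032, theta = -1.5740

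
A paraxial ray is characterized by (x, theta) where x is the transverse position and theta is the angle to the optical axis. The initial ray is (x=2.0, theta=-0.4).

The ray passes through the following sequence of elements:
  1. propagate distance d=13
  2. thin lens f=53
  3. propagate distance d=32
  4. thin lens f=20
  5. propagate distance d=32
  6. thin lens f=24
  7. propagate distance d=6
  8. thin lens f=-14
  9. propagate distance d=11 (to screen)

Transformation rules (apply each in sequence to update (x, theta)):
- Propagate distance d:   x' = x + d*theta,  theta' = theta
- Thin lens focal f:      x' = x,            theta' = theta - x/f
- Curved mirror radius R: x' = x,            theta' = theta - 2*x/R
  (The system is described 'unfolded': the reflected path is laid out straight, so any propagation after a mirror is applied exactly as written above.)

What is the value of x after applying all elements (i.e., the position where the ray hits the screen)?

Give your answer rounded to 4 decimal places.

Answer: 5.7609

Derivation:
Initial: x=2.0000 theta=-0.4000
After 1 (propagate distance d=13): x=-3.2000 theta=-0.4000
After 2 (thin lens f=53): x=-3.2000 theta=-18/53 (≈-0.3396)
After 3 (propagate distance d=32): x=-3728/265 (≈-14.0679) theta=-18/53 (≈-0.3396)
After 4 (thin lens f=20): x=-3728/265 (≈-14.0679) theta=482/1325 (≈0.3638)
After 5 (propagate distance d=32): x=-3216/1325 (≈-2.4272) theta=482/1325 (≈0.3638)
After 6 (thin lens f=24): x=-3216/1325 (≈-2.4272) theta=616/1325 (≈0.4649)
After 7 (propagate distance d=6): x=96/265 (≈0.3623) theta=616/1325 (≈0.4649)
After 8 (thin lens f=-14): x=96/265 (≈0.3623) theta=4552/9275 (≈0.4908)
After 9 (propagate distance d=11 (to screen)): x=53432/9275 (≈5.7609) theta=4552/9275 (≈0.4908)
Rounded to 4 decimal places: x = 5.7609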